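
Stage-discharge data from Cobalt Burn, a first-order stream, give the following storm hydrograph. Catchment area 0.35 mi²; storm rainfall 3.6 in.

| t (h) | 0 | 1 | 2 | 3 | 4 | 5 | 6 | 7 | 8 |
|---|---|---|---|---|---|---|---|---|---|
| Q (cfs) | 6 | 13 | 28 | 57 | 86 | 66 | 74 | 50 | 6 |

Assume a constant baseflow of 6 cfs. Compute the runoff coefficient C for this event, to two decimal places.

C ≈ 0.41

ΣQ_DR = 332.0 cfs; V = ΣQ_DR·Δt = 1.195 × 10^6 ft³.
Runoff depth d = V / A = 1.470 in.
C = d / P = 1.470 / 3.6 = 0.41.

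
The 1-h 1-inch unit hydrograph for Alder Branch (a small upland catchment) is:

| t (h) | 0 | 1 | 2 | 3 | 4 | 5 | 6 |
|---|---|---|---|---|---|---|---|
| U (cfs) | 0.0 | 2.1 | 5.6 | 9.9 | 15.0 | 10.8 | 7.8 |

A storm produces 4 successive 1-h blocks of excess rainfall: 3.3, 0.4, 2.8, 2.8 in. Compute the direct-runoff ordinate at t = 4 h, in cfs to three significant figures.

Q ≈ 75.0 cfs

By discrete convolution, Q_j = Σ (P_i / 1 in) · U_{j−i}.
At t = 4 h (j=4): Q = (3.3/1)·15.0 + (0.4/1)·9.9 + (2.8/1)·5.6 + (2.8/1)·2.1 = 75.0 cfs.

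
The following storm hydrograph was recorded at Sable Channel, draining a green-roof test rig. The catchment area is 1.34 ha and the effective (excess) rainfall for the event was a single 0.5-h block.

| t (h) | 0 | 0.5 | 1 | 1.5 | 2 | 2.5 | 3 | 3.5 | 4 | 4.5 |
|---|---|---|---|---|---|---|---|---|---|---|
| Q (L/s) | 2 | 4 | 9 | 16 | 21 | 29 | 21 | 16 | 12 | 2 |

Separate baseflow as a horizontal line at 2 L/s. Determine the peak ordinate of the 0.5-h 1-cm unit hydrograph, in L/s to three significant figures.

Direct runoff: 0.0, 2.0, 7.0, 14.0, 19.0, 27.0, 19.0, 14.0, 10.0, 0.0 L/s; ΣQ_DR = 112.0 L/s, peak = 27.0 L/s.
Runoff depth d = ΣQ_DR·Δt / A = 112.0 × 1800 / (1.34 ha) = 15.04 mm.
The 1-cm UH is the DRH scaled by (10 mm)/d, so U_p = 27.0 × 10/15.04 = 17.9 L/s.

U_p ≈ 17.9 L/s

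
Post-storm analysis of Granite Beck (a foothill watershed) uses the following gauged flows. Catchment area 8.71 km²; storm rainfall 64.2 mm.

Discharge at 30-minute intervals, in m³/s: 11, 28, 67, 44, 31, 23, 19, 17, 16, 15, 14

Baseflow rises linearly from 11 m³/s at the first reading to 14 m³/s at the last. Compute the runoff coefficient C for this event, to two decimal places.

ΣQ_DR = 147.5 m³/s; V = ΣQ_DR·Δt = 2.655 × 10^5 m³.
Runoff depth d = V / A = 30.48 mm.
C = d / P = 30.48 / 64.2 = 0.47.

C ≈ 0.47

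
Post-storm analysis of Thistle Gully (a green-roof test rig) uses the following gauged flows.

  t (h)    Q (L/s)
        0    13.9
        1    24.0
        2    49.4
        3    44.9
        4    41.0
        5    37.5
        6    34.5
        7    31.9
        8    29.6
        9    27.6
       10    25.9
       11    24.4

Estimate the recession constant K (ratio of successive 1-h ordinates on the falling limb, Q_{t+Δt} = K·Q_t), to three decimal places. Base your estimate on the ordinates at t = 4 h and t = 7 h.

K ≈ 0.920

Using the recession-limb readings at t = 4 h and t = 7 h: Q falls from 41.0 to 31.9 L/s over 3 intervals.
K = (Q₂/Q₁)^(1/3) = (31.9/41.0)^(1/3) = 0.920.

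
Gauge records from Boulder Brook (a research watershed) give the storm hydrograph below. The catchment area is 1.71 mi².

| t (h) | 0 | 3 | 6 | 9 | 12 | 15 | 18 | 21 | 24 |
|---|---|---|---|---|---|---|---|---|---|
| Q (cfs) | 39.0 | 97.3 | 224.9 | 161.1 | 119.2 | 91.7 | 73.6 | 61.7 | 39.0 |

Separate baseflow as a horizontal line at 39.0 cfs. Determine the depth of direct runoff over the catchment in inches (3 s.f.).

Direct runoff: 0.0, 58.3, 185.9, 122.1, 80.2, 52.7, 34.6, 22.7, 0.0 cfs; ΣQ_DR = 556.5 cfs.
V = ΣQ_DR · Δt = 556.5 × 10800 s = 6.010 × 10^6 ft³.
Over A = 1.71 mi², depth = V / A = 1.51 in.

d ≈ 1.51 in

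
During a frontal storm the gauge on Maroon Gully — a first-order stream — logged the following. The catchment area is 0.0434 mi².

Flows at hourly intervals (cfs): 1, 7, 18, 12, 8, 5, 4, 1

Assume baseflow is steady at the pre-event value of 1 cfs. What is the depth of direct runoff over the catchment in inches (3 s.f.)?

d ≈ 1.71 in

Direct runoff: 0.0, 6.0, 17.0, 11.0, 7.0, 4.0, 3.0, 0.0 cfs; ΣQ_DR = 48.00 cfs.
V = ΣQ_DR · Δt = 48.00 × 3600 s = 1.728 × 10^5 ft³.
Over A = 0.0434 mi², depth = V / A = 1.71 in.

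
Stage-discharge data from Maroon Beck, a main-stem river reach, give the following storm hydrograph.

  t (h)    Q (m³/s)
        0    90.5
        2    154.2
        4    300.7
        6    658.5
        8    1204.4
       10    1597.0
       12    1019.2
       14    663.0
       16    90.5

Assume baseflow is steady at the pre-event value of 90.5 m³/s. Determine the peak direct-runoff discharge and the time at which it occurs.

Subtracting baseflow gives direct-runoff ordinates: 0.0, 63.7, 210.2, 568.0, 1113.9, 1506.5, 928.7, 572.5, 0.0 m³/s.
The maximum is 1506.5 m³/s, occurring at the reading for t = 10 h.

Q_p = 1506.5 m³/s at t = 10 h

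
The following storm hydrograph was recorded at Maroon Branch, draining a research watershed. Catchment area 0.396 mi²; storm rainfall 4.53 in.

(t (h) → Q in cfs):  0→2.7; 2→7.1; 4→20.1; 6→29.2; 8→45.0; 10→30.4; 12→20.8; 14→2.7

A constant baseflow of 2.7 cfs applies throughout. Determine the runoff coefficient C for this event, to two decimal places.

C ≈ 0.24

ΣQ_DR = 136.4 cfs; V = ΣQ_DR·Δt = 9.821 × 10^5 ft³.
Runoff depth d = V / A = 1.067 in.
C = d / P = 1.067 / 4.53 = 0.24.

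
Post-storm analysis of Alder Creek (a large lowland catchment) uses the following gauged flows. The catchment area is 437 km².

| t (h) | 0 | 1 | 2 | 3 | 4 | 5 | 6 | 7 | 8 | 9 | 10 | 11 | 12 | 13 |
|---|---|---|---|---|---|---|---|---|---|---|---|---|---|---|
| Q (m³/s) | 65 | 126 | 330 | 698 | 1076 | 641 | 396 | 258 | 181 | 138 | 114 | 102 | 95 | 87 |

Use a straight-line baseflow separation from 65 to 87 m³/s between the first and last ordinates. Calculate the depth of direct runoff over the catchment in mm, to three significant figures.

Direct runoff: 0.00, 59.31, 261.62, 627.92, 1004.23, 567.54, 320.85, 181.15, 102.46, 57.77, 32.08, 18.38, 9.69, 0.00 m³/s; ΣQ_DR = 3243 m³/s.
V = ΣQ_DR · Δt = 3243 × 3600 s = 1.167 × 10^7 m³.
Over A = 437 km², depth = V / A = 26.7 mm.

d ≈ 26.7 mm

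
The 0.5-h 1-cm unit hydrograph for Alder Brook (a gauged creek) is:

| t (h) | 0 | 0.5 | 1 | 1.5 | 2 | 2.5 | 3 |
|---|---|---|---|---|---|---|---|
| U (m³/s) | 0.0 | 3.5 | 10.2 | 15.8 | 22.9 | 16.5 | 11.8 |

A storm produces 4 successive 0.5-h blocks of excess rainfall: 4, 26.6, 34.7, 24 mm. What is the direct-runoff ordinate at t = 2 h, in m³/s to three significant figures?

By discrete convolution, Q_j = Σ (P_i / 10 mm) · U_{j−i}.
At t = 2 h (j=4): Q = (4/10)·22.9 + (26.6/10)·15.8 + (34.7/10)·10.2 + (24/10)·3.5 = 95.0 m³/s.

Q ≈ 95.0 m³/s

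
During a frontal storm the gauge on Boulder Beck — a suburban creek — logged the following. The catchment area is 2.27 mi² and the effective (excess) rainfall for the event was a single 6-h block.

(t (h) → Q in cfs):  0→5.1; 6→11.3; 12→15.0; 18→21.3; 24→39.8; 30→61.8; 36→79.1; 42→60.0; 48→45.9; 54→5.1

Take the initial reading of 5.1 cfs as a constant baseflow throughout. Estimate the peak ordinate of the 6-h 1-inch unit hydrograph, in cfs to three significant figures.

Direct runoff: 0.0, 6.2, 9.9, 16.2, 34.7, 56.7, 74.0, 54.9, 40.8, 0.0 cfs; ΣQ_DR = 293.4 cfs, peak = 74.0 cfs.
Runoff depth d = ΣQ_DR·Δt / A = 293.4 × 21600 / (2.27 mi²) = 1.202 in.
The 1-inch UH is the DRH scaled by (1 in)/d, so U_p = 74.0 × 1/1.202 = 61.6 cfs.

U_p ≈ 61.6 cfs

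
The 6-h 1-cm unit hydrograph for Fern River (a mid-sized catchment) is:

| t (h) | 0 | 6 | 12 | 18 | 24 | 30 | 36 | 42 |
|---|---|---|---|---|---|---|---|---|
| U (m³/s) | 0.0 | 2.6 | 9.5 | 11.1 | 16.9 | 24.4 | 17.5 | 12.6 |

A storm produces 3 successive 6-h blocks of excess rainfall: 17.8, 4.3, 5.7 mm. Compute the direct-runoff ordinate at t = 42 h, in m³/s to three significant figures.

By discrete convolution, Q_j = Σ (P_i / 10 mm) · U_{j−i}.
At t = 42 h (j=7): Q = (17.8/10)·12.6 + (4.3/10)·17.5 + (5.7/10)·24.4 = 43.9 m³/s.

Q ≈ 43.9 m³/s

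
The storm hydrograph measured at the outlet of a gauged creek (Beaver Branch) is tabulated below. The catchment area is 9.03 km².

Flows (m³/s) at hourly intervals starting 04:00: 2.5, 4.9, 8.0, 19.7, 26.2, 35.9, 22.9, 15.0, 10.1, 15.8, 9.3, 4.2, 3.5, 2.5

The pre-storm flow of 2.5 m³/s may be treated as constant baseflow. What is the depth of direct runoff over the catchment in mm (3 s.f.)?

Direct runoff: 0.0, 2.4, 5.5, 17.2, 23.7, 33.4, 20.4, 12.5, 7.6, 13.3, 6.8, 1.7, 1.0, 0.0 m³/s; ΣQ_DR = 145.5 m³/s.
V = ΣQ_DR · Δt = 145.5 × 3600 s = 5.238 × 10^5 m³.
Over A = 9.03 km², depth = V / A = 58.0 mm.

d ≈ 58.0 mm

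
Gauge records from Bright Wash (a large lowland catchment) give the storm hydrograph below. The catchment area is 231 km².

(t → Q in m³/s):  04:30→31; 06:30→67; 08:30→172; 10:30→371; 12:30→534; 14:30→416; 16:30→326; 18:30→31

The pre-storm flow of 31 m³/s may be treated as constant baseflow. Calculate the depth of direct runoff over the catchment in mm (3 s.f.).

d ≈ 53.0 mm

Direct runoff: 0.0, 36.0, 141.0, 340.0, 503.0, 385.0, 295.0, 0.0 m³/s; ΣQ_DR = 1700 m³/s.
V = ΣQ_DR · Δt = 1700 × 7200 s = 1.224 × 10^7 m³.
Over A = 231 km², depth = V / A = 53.0 mm.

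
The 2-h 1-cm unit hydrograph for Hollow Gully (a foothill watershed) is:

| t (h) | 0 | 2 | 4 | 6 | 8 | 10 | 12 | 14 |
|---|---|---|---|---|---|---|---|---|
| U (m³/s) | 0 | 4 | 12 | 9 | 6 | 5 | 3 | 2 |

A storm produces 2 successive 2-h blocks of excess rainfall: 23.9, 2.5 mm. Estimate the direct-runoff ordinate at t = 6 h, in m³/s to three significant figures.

Q ≈ 24.5 m³/s

By discrete convolution, Q_j = Σ (P_i / 10 mm) · U_{j−i}.
At t = 6 h (j=3): Q = (23.9/10)·9 + (2.5/10)·12 = 24.5 m³/s.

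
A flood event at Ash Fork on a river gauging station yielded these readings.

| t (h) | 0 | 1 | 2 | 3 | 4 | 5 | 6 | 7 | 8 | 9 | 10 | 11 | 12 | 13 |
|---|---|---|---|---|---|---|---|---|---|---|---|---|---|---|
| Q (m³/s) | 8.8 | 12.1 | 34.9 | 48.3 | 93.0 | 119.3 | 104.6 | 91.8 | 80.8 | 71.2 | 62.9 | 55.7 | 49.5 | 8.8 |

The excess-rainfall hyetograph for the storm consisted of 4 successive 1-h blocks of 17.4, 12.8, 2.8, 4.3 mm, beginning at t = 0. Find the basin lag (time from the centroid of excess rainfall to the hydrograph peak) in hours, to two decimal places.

Centroid of excess rainfall: t_c = Σ P_i·t̄_i / ΣP_i = 1.3391 h (block centres at 0.5, 1.5, 2.5, 3.5 h).
Hydrograph peak occurs at t = 5 h, so basin lag t_L = 5 − 1.3391 = 3.66 h.

t_L ≈ 3.66 h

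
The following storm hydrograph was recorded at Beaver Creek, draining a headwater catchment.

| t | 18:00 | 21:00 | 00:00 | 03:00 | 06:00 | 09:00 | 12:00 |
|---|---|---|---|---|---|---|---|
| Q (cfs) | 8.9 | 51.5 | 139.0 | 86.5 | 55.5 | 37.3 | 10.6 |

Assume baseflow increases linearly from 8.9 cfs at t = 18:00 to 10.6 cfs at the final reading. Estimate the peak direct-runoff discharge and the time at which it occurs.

Subtracting baseflow gives direct-runoff ordinates: 0.00, 42.32, 129.53, 76.75, 45.47, 26.98, 0.00 cfs.
The maximum is 129.53 cfs, occurring at the reading for t = 00:00.

Q_p = 129.53 cfs at t = 00:00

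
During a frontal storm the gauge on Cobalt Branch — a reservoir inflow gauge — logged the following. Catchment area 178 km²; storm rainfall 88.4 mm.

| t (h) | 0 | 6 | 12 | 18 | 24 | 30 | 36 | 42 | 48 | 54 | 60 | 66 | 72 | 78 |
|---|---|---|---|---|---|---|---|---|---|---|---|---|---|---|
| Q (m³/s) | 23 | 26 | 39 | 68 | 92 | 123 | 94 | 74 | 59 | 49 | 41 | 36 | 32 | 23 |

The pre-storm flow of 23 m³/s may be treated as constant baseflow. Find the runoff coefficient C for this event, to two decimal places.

C ≈ 0.63

ΣQ_DR = 457.0 m³/s; V = ΣQ_DR·Δt = 9.871 × 10^6 m³.
Runoff depth d = V / A = 55.46 mm.
C = d / P = 55.46 / 88.4 = 0.63.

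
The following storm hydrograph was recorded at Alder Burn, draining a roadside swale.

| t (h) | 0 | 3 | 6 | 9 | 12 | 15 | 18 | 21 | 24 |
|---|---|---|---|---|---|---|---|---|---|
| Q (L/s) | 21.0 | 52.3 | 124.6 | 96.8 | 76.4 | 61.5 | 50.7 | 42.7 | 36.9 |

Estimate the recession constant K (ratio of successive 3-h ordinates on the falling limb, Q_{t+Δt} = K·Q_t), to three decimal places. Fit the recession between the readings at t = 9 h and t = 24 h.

Using the recession-limb readings at t = 9 h and t = 24 h: Q falls from 96.8 to 36.9 L/s over 5 intervals.
K = (Q₂/Q₁)^(1/5) = (36.9/96.8)^(1/5) = 0.825.

K ≈ 0.825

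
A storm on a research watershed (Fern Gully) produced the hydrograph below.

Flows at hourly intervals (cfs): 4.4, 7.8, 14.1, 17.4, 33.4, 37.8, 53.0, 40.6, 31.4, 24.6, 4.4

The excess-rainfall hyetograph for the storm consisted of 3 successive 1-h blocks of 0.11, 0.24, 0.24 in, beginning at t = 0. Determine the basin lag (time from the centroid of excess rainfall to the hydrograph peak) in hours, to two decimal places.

Centroid of excess rainfall: t_c = Σ P_i·t̄_i / ΣP_i = 1.7203 h (block centres at 0.5, 1.5, 2.5 h).
Hydrograph peak occurs at t = 6 h, so basin lag t_L = 6 − 1.7203 = 4.28 h.

t_L ≈ 4.28 h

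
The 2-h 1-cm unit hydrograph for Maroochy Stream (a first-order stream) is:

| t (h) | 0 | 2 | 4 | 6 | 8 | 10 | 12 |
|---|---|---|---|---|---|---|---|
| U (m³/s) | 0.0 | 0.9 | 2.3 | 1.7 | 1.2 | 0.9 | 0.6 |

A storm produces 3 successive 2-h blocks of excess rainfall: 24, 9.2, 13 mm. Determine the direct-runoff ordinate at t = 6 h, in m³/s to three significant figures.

Q ≈ 7.37 m³/s

By discrete convolution, Q_j = Σ (P_i / 10 mm) · U_{j−i}.
At t = 6 h (j=3): Q = (24/10)·1.7 + (9.2/10)·2.3 + (13/10)·0.9 = 7.37 m³/s.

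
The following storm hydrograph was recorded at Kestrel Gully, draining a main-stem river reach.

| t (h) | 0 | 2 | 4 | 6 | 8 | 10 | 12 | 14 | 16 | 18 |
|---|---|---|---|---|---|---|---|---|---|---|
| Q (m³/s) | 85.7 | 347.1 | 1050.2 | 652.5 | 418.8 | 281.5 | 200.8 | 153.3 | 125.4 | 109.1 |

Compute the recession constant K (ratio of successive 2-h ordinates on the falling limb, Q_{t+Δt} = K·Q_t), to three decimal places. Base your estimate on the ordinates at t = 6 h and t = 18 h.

K ≈ 0.742

Using the recession-limb readings at t = 6 h and t = 18 h: Q falls from 652.5 to 109.1 m³/s over 6 intervals.
K = (Q₂/Q₁)^(1/6) = (109.1/652.5)^(1/6) = 0.742.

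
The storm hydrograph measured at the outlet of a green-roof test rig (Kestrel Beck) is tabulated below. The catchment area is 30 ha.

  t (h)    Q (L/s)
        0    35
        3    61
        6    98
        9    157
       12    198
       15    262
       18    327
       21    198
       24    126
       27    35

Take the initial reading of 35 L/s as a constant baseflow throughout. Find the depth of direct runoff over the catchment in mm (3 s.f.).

d ≈ 41.3 mm

Direct runoff: 0.0, 26.0, 63.0, 122.0, 163.0, 227.0, 292.0, 163.0, 91.0, 0.0 L/s; ΣQ_DR = 1147 L/s.
V = ΣQ_DR · Δt = 1147 × 10800 s = 1.239 × 10^7 L.
Over A = 30 ha, depth = V / A = 41.3 mm.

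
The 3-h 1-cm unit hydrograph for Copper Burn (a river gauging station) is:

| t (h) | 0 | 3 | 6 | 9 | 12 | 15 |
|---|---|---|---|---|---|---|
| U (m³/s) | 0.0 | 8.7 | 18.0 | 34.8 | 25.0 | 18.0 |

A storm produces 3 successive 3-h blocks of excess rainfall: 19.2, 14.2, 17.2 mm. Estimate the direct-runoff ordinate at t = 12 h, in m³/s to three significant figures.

Q ≈ 128 m³/s

By discrete convolution, Q_j = Σ (P_i / 10 mm) · U_{j−i}.
At t = 12 h (j=4): Q = (19.2/10)·25.0 + (14.2/10)·34.8 + (17.2/10)·18.0 = 128 m³/s.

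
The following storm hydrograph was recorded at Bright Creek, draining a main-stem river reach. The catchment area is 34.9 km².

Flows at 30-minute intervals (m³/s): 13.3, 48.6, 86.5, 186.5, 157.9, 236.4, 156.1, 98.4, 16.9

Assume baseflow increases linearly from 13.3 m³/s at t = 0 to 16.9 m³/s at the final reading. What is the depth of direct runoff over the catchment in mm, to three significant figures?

d ≈ 44.6 mm

Direct runoff: 0.00, 34.85, 72.30, 171.85, 142.80, 220.85, 140.10, 81.95, 0.00 m³/s; ΣQ_DR = 864.7 m³/s.
V = ΣQ_DR · Δt = 864.7 × 1800 s = 1.556 × 10^6 m³.
Over A = 34.9 km², depth = V / A = 44.6 mm.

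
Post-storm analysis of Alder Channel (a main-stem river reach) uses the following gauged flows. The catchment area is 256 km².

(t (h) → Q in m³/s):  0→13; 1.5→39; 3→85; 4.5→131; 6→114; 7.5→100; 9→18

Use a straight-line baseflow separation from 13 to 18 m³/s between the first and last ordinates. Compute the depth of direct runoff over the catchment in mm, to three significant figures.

Direct runoff: 0.00, 25.17, 70.33, 115.50, 97.67, 82.83, 0.00 m³/s; ΣQ_DR = 391.5 m³/s.
V = ΣQ_DR · Δt = 391.5 × 5400 s = 2.114 × 10^6 m³.
Over A = 256 km², depth = V / A = 8.26 mm.

d ≈ 8.26 mm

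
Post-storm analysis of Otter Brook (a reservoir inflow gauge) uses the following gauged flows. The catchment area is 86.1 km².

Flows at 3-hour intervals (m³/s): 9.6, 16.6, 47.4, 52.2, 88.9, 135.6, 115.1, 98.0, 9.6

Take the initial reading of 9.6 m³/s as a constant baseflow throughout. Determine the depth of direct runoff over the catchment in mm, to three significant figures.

d ≈ 61.0 mm

Direct runoff: 0.0, 7.0, 37.8, 42.6, 79.3, 126.0, 105.5, 88.4, 0.0 m³/s; ΣQ_DR = 486.6 m³/s.
V = ΣQ_DR · Δt = 486.6 × 10800 s = 5.255 × 10^6 m³.
Over A = 86.1 km², depth = V / A = 61.0 mm.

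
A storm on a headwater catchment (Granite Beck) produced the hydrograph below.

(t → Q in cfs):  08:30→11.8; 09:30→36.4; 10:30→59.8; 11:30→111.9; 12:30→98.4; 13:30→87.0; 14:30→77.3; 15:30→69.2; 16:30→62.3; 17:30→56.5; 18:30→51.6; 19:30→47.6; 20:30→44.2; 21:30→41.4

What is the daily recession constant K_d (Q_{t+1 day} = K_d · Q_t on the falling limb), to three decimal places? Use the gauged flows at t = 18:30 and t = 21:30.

K_d ≈ 0.172

Between t = 18:30 and t = 21:30 the flow falls from 51.6 to 41.4 cfs over 3×1 h = 3 h.
Per-interval ratio K = (41.4/51.6)^(1/3) = 0.9292; K_d = K^(24/1) = 0.172.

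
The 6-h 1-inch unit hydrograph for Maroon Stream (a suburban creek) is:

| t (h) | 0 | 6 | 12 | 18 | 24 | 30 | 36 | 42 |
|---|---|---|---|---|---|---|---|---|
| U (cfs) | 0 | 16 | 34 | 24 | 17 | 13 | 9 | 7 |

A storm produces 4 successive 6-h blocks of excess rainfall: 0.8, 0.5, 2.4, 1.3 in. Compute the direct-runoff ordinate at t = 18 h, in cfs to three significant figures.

By discrete convolution, Q_j = Σ (P_i / 1 in) · U_{j−i}.
At t = 18 h (j=3): Q = (0.8/1)·24 + (0.5/1)·34 + (2.4/1)·16 + (1.3/1)·0 = 74.6 cfs.

Q ≈ 74.6 cfs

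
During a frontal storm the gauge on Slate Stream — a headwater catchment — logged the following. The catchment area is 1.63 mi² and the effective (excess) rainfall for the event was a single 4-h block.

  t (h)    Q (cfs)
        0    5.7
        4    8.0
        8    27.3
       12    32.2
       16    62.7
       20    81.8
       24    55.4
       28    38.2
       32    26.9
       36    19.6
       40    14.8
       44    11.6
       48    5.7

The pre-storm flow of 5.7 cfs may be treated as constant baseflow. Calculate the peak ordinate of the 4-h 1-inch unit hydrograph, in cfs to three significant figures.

U_p ≈ 63.4 cfs

Direct runoff: 0.0, 2.3, 21.6, 26.5, 57.0, 76.1, 49.7, 32.5, 21.2, 13.9, 9.1, 5.9, 0.0 cfs; ΣQ_DR = 315.8 cfs, peak = 76.1 cfs.
Runoff depth d = ΣQ_DR·Δt / A = 315.8 × 14400 / (1.63 mi²) = 1.201 in.
The 1-inch UH is the DRH scaled by (1 in)/d, so U_p = 76.1 × 1/1.201 = 63.4 cfs.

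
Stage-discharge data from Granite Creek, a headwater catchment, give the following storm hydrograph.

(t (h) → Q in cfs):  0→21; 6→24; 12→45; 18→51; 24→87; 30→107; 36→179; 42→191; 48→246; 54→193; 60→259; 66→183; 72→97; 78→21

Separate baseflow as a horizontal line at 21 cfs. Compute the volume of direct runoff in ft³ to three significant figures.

V ≈ 3.05 × 10^7 ft³

Direct-runoff ordinates (Q − Q_b): 0.0, 3.0, 24.0, 30.0, 66.0, 86.0, 158.0, 170.0, 225.0, 172.0, 238.0, 162.0, 76.0, 0.0 cfs.
ΣQ_DR = 1410 cfs.
With Δt = 6 h = 21600 s, V = ΣQ_DR · Δt = 1410 × 21600 = 3.05 × 10^7 ft³.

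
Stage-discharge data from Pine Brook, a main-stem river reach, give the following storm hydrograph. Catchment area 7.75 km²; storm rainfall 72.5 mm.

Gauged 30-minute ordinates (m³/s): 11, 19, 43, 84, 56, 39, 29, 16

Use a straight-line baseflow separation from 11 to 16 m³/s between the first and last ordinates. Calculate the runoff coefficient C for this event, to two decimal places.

C ≈ 0.61

ΣQ_DR = 189.0 m³/s; V = ΣQ_DR·Δt = 3.402 × 10^5 m³.
Runoff depth d = V / A = 43.90 mm.
C = d / P = 43.90 / 72.5 = 0.61.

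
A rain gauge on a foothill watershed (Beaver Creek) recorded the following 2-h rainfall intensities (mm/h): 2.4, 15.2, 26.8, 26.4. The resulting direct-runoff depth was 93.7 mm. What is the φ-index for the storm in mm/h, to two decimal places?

φ ≈ 7.18 mm/h

Only the 3 blocks with intensity above φ contribute runoff: 15.2, 26.8, 26.4 mm/h.
Σ(I−φ)·Δt = d  ⇒  (15.2+26.8+26.4 − 3φ)·2 = 93.7
φ = (68.40 − 93.7/2) / 3 = 7.18 mm/h.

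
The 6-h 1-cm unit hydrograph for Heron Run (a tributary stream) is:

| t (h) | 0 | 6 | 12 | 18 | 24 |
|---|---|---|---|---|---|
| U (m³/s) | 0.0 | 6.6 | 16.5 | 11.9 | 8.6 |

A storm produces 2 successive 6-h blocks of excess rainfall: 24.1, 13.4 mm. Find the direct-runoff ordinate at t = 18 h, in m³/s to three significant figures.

By discrete convolution, Q_j = Σ (P_i / 10 mm) · U_{j−i}.
At t = 18 h (j=3): Q = (24.1/10)·11.9 + (13.4/10)·16.5 = 50.8 m³/s.

Q ≈ 50.8 m³/s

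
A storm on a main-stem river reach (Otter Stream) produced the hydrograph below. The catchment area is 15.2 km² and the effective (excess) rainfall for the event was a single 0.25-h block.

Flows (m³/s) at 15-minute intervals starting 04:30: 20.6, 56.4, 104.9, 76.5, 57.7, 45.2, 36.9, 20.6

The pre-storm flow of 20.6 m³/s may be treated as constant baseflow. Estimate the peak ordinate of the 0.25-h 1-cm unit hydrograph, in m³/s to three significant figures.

U_p ≈ 56.1 m³/s

Direct runoff: 0.0, 35.8, 84.3, 55.9, 37.1, 24.6, 16.3, 0.0 m³/s; ΣQ_DR = 254.0 m³/s, peak = 84.3 m³/s.
Runoff depth d = ΣQ_DR·Δt / A = 254.0 × 900 / (15.2 km²) = 15.04 mm.
The 1-cm UH is the DRH scaled by (10 mm)/d, so U_p = 84.3 × 10/15.04 = 56.1 m³/s.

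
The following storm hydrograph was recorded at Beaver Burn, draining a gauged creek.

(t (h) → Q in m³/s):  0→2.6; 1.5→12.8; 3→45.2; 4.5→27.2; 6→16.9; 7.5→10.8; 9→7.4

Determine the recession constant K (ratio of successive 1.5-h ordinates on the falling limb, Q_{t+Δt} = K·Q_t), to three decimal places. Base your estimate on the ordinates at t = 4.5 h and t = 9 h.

Using the recession-limb readings at t = 4.5 h and t = 9 h: Q falls from 27.2 to 7.4 m³/s over 3 intervals.
K = (Q₂/Q₁)^(1/3) = (7.4/27.2)^(1/3) = 0.648.

K ≈ 0.648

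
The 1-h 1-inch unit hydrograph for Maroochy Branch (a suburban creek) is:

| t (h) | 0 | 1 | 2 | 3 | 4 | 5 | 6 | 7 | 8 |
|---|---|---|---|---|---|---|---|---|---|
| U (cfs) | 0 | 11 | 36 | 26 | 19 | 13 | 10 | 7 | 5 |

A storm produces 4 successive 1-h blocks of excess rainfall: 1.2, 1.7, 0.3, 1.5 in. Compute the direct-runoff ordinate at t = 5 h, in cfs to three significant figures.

By discrete convolution, Q_j = Σ (P_i / 1 in) · U_{j−i}.
At t = 5 h (j=5): Q = (1.2/1)·13 + (1.7/1)·19 + (0.3/1)·26 + (1.5/1)·36 = 110 cfs.

Q ≈ 110 cfs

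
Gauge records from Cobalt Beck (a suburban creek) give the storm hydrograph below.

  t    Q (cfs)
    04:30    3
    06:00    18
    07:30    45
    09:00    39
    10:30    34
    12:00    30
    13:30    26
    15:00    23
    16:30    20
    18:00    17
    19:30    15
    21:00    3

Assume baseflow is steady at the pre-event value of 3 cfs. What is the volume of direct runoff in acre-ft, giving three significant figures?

V ≈ 29.4 acre-ft

Direct-runoff ordinates (Q − Q_b): 0.0, 15.0, 42.0, 36.0, 31.0, 27.0, 23.0, 20.0, 17.0, 14.0, 12.0, 0.0 cfs.
ΣQ_DR = 237.0 cfs.
With Δt = 1.5 h = 5400 s, V = ΣQ_DR · Δt = 237.0 × 5400 = 1.28 × 10^6 ft³ = 29.4 acre-ft.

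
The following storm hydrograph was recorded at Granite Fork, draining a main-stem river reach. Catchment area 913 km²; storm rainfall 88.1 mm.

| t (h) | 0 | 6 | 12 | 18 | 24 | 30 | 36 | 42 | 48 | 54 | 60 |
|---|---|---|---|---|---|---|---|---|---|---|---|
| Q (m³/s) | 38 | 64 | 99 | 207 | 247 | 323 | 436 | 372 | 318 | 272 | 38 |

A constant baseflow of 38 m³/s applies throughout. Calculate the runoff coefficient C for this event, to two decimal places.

ΣQ_DR = 1996 m³/s; V = ΣQ_DR·Δt = 4.311 × 10^7 m³.
Runoff depth d = V / A = 47.22 mm.
C = d / P = 47.22 / 88.1 = 0.54.

C ≈ 0.54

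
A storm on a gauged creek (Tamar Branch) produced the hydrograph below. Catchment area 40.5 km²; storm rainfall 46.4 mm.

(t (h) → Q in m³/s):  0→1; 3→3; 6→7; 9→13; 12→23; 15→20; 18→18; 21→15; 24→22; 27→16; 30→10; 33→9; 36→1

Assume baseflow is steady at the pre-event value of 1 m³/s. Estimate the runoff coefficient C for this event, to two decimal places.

ΣQ_DR = 145.0 m³/s; V = ΣQ_DR·Δt = 1.566 × 10^6 m³.
Runoff depth d = V / A = 38.67 mm.
C = d / P = 38.67 / 46.4 = 0.83.

C ≈ 0.83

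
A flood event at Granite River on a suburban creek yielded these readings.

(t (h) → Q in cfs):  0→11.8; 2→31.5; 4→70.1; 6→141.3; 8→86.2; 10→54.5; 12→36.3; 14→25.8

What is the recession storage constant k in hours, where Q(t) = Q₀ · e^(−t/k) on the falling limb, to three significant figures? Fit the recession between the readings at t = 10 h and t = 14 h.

On the falling limb, Q drops from 54.5 to 25.8 cfs between t = 10 h and t = 14 h (Δt = 4 h).
k = −Δt / ln(Q₂/Q₁) = −4 / ln(25.8/54.5) = 5.35 h.

k ≈ 5.35 h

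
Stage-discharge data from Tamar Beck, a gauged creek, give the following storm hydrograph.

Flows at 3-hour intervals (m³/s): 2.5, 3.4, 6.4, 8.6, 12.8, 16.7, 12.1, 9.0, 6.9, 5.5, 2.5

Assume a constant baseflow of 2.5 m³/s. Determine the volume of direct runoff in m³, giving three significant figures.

Direct-runoff ordinates (Q − Q_b): 0.0, 0.9, 3.9, 6.1, 10.3, 14.2, 9.6, 6.5, 4.4, 3.0, 0.0 m³/s.
ΣQ_DR = 58.90 m³/s.
With Δt = 3 h = 10800 s, V = ΣQ_DR · Δt = 58.90 × 10800 = 6.36 × 10^5 m³.

V ≈ 6.36 × 10^5 m³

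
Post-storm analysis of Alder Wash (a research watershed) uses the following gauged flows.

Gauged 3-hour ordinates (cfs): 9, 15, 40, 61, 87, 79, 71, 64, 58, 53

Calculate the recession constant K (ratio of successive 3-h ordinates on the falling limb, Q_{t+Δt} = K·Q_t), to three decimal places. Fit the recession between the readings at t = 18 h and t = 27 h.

K ≈ 0.907

Using the recession-limb readings at t = 18 h and t = 27 h: Q falls from 71 to 53 cfs over 3 intervals.
K = (Q₂/Q₁)^(1/3) = (53/71)^(1/3) = 0.907.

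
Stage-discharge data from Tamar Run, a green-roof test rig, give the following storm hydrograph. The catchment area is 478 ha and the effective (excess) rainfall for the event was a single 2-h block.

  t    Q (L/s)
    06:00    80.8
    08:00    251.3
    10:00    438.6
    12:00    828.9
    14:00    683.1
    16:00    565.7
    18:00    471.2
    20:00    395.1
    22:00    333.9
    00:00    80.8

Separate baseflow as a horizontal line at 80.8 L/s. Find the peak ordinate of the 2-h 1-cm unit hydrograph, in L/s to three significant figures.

Direct runoff: 0.0, 170.5, 357.8, 748.1, 602.3, 484.9, 390.4, 314.3, 253.1, 0.0 L/s; ΣQ_DR = 3321 L/s, peak = 748.1 L/s.
Runoff depth d = ΣQ_DR·Δt / A = 3321 × 7200 / (478 ha) = 5.003 mm.
The 1-cm UH is the DRH scaled by (10 mm)/d, so U_p = 748.1 × 10/5.003 = 1500 L/s.

U_p ≈ 1500 L/s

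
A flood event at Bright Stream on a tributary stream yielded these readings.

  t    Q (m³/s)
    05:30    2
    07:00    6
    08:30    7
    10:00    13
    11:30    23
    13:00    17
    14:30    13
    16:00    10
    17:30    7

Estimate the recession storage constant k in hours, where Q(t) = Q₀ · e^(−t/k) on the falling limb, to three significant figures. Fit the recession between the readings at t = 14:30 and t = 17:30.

k ≈ 4.85 h

On the falling limb, Q drops from 13 to 7 m³/s between t = 14:30 and t = 17:30 (Δt = 3 h).
k = −Δt / ln(Q₂/Q₁) = −3 / ln(7/13) = 4.85 h.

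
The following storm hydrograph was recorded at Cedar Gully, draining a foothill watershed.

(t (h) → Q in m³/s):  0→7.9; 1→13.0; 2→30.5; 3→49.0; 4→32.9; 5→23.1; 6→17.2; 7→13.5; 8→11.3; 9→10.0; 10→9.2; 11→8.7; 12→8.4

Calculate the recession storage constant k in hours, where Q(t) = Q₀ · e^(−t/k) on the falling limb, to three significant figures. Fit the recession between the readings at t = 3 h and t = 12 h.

On the falling limb, Q drops from 49.0 to 8.4 m³/s between t = 3 h and t = 12 h (Δt = 9 h).
k = −Δt / ln(Q₂/Q₁) = −9 / ln(8.4/49.0) = 5.10 h.

k ≈ 5.10 h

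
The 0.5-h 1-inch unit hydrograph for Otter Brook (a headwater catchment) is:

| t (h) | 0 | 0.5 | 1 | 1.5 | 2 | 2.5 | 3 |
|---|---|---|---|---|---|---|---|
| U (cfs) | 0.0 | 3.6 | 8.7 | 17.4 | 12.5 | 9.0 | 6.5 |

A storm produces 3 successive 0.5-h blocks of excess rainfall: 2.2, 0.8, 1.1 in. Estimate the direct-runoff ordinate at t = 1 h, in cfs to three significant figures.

Q ≈ 22.0 cfs

By discrete convolution, Q_j = Σ (P_i / 1 in) · U_{j−i}.
At t = 1 h (j=2): Q = (2.2/1)·8.7 + (0.8/1)·3.6 + (1.1/1)·0.0 = 22.0 cfs.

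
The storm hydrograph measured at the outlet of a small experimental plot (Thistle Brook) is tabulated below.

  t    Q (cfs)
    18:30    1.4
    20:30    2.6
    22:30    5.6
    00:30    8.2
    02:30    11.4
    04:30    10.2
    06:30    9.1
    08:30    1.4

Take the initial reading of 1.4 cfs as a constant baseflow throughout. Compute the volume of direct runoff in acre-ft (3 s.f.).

Direct-runoff ordinates (Q − Q_b): 0.0, 1.2, 4.2, 6.8, 10.0, 8.8, 7.7, 0.0 cfs.
ΣQ_DR = 38.70 cfs.
With Δt = 2 h = 7200 s, V = ΣQ_DR · Δt = 38.70 × 7200 = 2.79 × 10^5 ft³ = 6.40 acre-ft.

V ≈ 6.40 acre-ft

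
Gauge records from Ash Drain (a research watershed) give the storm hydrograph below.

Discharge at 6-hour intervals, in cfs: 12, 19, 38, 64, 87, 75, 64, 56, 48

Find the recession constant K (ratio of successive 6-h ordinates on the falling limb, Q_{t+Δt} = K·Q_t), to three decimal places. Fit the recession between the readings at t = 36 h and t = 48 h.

Using the recession-limb readings at t = 36 h and t = 48 h: Q falls from 64 to 48 cfs over 2 intervals.
K = (Q₂/Q₁)^(1/2) = (48/64)^(1/2) = 0.866.

K ≈ 0.866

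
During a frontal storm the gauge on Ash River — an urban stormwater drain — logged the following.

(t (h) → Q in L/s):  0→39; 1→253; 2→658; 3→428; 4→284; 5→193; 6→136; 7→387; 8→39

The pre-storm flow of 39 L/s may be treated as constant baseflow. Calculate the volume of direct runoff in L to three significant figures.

Direct-runoff ordinates (Q − Q_b): 0.0, 214.0, 619.0, 389.0, 245.0, 154.0, 97.0, 348.0, 0.0 L/s.
ΣQ_DR = 2066 L/s.
With Δt = 1 h = 3600 s, V = ΣQ_DR · Δt = 2066 × 3600 = 7.44 × 10^6 L.

V ≈ 7.44 × 10^6 L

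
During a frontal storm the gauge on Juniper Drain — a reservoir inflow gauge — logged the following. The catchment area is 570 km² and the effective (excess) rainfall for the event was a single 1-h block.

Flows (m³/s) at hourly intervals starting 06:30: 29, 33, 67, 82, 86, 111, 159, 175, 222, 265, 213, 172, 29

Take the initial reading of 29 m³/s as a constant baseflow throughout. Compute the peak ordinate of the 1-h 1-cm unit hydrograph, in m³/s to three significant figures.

U_p ≈ 295 m³/s

Direct runoff: 0.0, 4.0, 38.0, 53.0, 57.0, 82.0, 130.0, 146.0, 193.0, 236.0, 184.0, 143.0, 0.0 m³/s; ΣQ_DR = 1266 m³/s, peak = 236.0 m³/s.
Runoff depth d = ΣQ_DR·Δt / A = 1266 × 3600 / (570 km²) = 7.996 mm.
The 1-cm UH is the DRH scaled by (10 mm)/d, so U_p = 236.0 × 10/7.996 = 295 m³/s.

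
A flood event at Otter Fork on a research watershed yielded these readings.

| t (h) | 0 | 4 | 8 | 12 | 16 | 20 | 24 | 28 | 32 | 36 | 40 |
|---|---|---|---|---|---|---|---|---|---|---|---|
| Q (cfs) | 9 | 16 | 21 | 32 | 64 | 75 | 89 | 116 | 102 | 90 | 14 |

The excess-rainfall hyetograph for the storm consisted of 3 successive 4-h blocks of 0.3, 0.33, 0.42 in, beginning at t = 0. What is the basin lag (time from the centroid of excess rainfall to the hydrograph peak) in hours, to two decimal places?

Centroid of excess rainfall: t_c = Σ P_i·t̄_i / ΣP_i = 6.4571 h (block centres at 2, 6, 10 h).
Hydrograph peak occurs at t = 28 h, so basin lag t_L = 28 − 6.4571 = 21.54 h.

t_L ≈ 21.54 h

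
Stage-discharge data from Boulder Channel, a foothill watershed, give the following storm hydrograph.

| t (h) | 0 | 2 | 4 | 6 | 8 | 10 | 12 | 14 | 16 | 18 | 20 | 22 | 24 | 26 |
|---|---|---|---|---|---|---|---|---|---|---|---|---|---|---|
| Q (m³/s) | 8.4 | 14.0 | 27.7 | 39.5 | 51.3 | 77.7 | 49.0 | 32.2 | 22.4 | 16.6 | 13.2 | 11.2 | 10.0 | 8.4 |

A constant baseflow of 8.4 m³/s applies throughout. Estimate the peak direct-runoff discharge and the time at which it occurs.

Q_p = 69.3 m³/s at t = 10 h

Subtracting baseflow gives direct-runoff ordinates: 0.0, 5.6, 19.3, 31.1, 42.9, 69.3, 40.6, 23.8, 14.0, 8.2, 4.8, 2.8, 1.6, 0.0 m³/s.
The maximum is 69.3 m³/s, occurring at the reading for t = 10 h.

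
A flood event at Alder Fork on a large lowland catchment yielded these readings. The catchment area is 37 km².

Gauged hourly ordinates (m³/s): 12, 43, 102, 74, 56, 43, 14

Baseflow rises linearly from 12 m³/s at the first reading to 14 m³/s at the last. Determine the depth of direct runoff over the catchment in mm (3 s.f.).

d ≈ 24.6 mm

Direct runoff: 0.00, 30.67, 89.33, 61.00, 42.67, 29.33, 0.00 m³/s; ΣQ_DR = 253.0 m³/s.
V = ΣQ_DR · Δt = 253.0 × 3600 s = 9.108 × 10^5 m³.
Over A = 37 km², depth = V / A = 24.6 mm.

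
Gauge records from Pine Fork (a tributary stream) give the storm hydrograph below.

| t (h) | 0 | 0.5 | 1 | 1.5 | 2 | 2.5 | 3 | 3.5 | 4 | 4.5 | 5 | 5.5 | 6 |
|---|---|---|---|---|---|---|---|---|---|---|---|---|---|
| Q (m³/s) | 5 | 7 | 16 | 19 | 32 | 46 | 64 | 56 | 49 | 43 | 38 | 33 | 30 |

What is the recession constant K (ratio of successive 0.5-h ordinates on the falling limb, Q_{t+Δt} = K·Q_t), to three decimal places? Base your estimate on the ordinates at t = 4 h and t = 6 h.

Using the recession-limb readings at t = 4 h and t = 6 h: Q falls from 49 to 30 m³/s over 4 intervals.
K = (Q₂/Q₁)^(1/4) = (30/49)^(1/4) = 0.885.

K ≈ 0.885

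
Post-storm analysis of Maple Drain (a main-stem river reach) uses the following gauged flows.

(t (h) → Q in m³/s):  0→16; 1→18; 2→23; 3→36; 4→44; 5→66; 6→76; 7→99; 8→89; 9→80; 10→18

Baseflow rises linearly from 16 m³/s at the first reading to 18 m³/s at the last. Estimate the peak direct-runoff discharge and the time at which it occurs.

Q_p = 81.60 m³/s at t = 7 h

Subtracting baseflow gives direct-runoff ordinates: 0.00, 1.80, 6.60, 19.40, 27.20, 49.00, 58.80, 81.60, 71.40, 62.20, 0.00 m³/s.
The maximum is 81.60 m³/s, occurring at the reading for t = 7 h.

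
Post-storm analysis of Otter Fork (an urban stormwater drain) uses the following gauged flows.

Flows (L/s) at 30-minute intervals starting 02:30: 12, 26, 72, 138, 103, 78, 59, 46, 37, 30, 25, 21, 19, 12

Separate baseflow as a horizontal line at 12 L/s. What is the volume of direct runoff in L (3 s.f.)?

Direct-runoff ordinates (Q − Q_b): 0.0, 14.0, 60.0, 126.0, 91.0, 66.0, 47.0, 34.0, 25.0, 18.0, 13.0, 9.0, 7.0, 0.0 L/s.
ΣQ_DR = 510.0 L/s.
With Δt = 0.5 h = 1800 s, V = ΣQ_DR · Δt = 510.0 × 1800 = 9.18 × 10^5 L.

V ≈ 9.18 × 10^5 L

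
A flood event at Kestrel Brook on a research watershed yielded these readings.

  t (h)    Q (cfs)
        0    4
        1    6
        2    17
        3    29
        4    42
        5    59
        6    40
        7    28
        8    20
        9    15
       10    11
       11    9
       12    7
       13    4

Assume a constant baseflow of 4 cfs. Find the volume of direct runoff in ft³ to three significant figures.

V ≈ 8.46 × 10^5 ft³

Direct-runoff ordinates (Q − Q_b): 0.0, 2.0, 13.0, 25.0, 38.0, 55.0, 36.0, 24.0, 16.0, 11.0, 7.0, 5.0, 3.0, 0.0 cfs.
ΣQ_DR = 235.0 cfs.
With Δt = 1 h = 3600 s, V = ΣQ_DR · Δt = 235.0 × 3600 = 8.46 × 10^5 ft³.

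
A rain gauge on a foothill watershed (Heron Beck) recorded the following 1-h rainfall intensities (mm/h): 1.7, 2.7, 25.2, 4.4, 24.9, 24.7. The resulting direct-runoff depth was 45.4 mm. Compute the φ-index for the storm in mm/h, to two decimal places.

φ ≈ 9.80 mm/h

Only the 3 blocks with intensity above φ contribute runoff: 25.2, 24.9, 24.7 mm/h.
Σ(I−φ)·Δt = d  ⇒  (25.2+24.9+24.7 − 3φ)·1 = 45.4
φ = (74.80 − 45.4/1) / 3 = 9.80 mm/h.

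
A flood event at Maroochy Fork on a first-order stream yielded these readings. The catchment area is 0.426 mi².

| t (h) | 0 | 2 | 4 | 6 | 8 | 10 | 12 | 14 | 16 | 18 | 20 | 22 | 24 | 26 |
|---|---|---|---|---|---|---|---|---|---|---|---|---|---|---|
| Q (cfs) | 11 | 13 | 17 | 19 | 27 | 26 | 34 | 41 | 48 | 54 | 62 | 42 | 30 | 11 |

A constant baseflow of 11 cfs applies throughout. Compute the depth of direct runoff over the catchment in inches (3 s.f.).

d ≈ 2.04 in

Direct runoff: 0.0, 2.0, 6.0, 8.0, 16.0, 15.0, 23.0, 30.0, 37.0, 43.0, 51.0, 31.0, 19.0, 0.0 cfs; ΣQ_DR = 281.0 cfs.
V = ΣQ_DR · Δt = 281.0 × 7200 s = 2.023 × 10^6 ft³.
Over A = 0.426 mi², depth = V / A = 2.04 in.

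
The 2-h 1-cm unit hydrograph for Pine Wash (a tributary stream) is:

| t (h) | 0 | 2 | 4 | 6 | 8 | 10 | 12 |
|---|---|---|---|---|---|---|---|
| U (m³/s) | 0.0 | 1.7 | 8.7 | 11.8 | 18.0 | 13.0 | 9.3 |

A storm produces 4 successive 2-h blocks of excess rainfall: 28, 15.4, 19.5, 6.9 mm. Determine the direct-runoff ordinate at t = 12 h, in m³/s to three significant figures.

By discrete convolution, Q_j = Σ (P_i / 10 mm) · U_{j−i}.
At t = 12 h (j=6): Q = (28/10)·9.3 + (15.4/10)·13.0 + (19.5/10)·18.0 + (6.9/10)·11.8 = 89.3 m³/s.

Q ≈ 89.3 m³/s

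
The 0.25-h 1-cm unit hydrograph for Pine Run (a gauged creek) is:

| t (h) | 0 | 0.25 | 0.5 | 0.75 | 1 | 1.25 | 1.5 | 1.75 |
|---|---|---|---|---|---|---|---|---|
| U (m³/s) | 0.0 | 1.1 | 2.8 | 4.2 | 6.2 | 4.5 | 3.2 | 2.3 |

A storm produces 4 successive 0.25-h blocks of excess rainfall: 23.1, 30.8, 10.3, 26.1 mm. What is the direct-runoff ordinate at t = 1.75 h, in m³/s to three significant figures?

By discrete convolution, Q_j = Σ (P_i / 10 mm) · U_{j−i}.
At t = 1.75 h (j=7): Q = (23.1/10)·2.3 + (30.8/10)·3.2 + (10.3/10)·4.5 + (26.1/10)·6.2 = 36.0 m³/s.

Q ≈ 36.0 m³/s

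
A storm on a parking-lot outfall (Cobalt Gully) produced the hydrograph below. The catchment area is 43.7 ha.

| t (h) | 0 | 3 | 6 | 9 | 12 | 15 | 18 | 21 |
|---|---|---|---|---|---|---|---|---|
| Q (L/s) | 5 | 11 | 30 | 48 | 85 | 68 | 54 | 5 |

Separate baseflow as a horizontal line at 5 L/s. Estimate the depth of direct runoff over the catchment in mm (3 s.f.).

d ≈ 6.57 mm

Direct runoff: 0.0, 6.0, 25.0, 43.0, 80.0, 63.0, 49.0, 0.0 L/s; ΣQ_DR = 266.0 L/s.
V = ΣQ_DR · Δt = 266.0 × 10800 s = 2.873 × 10^6 L.
Over A = 43.7 ha, depth = V / A = 6.57 mm.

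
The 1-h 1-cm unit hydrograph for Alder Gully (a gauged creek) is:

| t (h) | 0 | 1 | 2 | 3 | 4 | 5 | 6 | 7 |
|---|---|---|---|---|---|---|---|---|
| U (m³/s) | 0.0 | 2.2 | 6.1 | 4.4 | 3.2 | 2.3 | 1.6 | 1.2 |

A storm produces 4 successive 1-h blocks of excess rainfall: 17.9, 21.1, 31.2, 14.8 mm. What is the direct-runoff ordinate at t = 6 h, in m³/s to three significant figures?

By discrete convolution, Q_j = Σ (P_i / 10 mm) · U_{j−i}.
At t = 6 h (j=6): Q = (17.9/10)·1.6 + (21.1/10)·2.3 + (31.2/10)·3.2 + (14.8/10)·4.4 = 24.2 m³/s.

Q ≈ 24.2 m³/s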